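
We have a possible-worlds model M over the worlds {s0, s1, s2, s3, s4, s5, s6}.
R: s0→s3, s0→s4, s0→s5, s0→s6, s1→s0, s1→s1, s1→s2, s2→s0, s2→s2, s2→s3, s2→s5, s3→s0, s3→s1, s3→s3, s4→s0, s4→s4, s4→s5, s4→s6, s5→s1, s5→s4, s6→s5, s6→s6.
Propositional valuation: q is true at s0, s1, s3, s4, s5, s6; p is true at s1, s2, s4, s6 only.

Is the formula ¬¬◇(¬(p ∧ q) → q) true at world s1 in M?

Yes

Recall that ◇ψ holds at a world iff ψ holds at some accessible world.
At s1: ¬◇(¬(p ∧ q) → q) is false, so ¬¬◇(¬(p ∧ q) → q) is true.
  At s1: ◇(¬(p ∧ q) → q) is true, so ¬◇(¬(p ∧ q) → q) is false.
    At s1: ◇(¬(p ∧ q) → q) requires ¬(p ∧ q) → q at some successor in {s0, s1, s2}.
      ¬(p ∧ q) → q holds at s0, so ◇(¬(p ∧ q) → q) is true at s1.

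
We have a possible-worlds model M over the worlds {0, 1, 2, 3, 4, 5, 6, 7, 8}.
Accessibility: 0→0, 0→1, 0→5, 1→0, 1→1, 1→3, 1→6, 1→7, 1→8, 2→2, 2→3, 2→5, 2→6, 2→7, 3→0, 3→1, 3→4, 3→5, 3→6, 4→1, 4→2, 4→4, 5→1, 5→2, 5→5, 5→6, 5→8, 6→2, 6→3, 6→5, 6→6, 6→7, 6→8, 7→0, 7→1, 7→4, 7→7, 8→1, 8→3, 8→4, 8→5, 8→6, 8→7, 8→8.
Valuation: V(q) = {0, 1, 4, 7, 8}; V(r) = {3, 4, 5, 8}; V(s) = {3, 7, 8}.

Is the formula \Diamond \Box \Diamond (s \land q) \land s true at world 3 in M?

At 3: \Diamond \Box \Diamond (s \land q) is true, s is true, so \Diamond \Box \Diamond (s \land q) \land s is true.
  At 3: \Diamond \Box \Diamond (s \land q) requires \Box \Diamond (s \land q) at some successor in {0, 1, 4, 5, 6}.
    \Box \Diamond (s \land q) holds at 5, so \Diamond \Box \Diamond (s \land q) is true at 3.
      At 5: \Box \Diamond (s \land q) requires \Diamond (s \land q) at every successor {1, 2, 5, 6, 8}.
        At 1: \Diamond (s \land q) is true.
        At 2: \Diamond (s \land q) is true.
        At 5: \Diamond (s \land q) is true.
        At 6: \Diamond (s \land q) is true.
        At 8: \Diamond (s \land q) is true.
      So \Box \Diamond (s \land q) is true at 5.

Yes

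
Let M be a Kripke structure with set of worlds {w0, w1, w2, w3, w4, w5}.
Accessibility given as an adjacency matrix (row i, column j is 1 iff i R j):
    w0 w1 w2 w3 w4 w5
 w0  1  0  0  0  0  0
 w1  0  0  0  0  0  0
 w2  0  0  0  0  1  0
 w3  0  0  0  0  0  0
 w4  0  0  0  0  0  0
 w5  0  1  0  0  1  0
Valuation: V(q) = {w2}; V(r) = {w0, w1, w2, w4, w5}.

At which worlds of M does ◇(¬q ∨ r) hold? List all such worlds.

w0, w2, w5

Recall that ◇ψ holds at a world iff ψ holds at some accessible world.
Let φ = ◇(¬q ∨ r). Evaluate φ at each world:
  w0 (successors {w0}): φ is true.
  w1 (successors ∅): φ is false.
  w2 (successors {w4}): φ is true.
  w3 (successors ∅): φ is false.
  w4 (successors ∅): φ is false.
  w5 (successors {w1, w4}): φ is true.
For instance, at w2:
  At w2: ◇(¬q ∨ r) requires ¬q ∨ r at some successor in {w4}.
    ¬q ∨ r holds at w4, so ◇(¬q ∨ r) is true at w2.
Satisfying worlds: {w0, w2, w5}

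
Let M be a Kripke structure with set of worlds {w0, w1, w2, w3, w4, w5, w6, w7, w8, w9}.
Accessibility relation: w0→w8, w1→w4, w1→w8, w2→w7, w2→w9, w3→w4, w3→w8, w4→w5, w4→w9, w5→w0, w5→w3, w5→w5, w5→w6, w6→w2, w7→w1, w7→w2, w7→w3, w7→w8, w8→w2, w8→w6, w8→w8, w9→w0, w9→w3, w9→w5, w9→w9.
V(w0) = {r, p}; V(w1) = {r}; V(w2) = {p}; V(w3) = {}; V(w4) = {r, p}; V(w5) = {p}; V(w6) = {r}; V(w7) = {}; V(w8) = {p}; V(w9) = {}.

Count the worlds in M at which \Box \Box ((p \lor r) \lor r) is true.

1

Recall that \Box ψ holds at a world iff ψ holds at every accessible world, and \Diamond ψ holds iff ψ holds at some accessible world.
Let φ = \Box \Box ((p \lor r) \lor r). Evaluate φ at each world:
  w0 (successors {w8}): φ is true.
  w1 (successors {w4, w8}): φ is false.
  w2 (successors {w7, w9}): φ is false.
  w3 (successors {w4, w8}): φ is false.
  w4 (successors {w5, w9}): φ is false.
  w5 (successors {w0, w3, w5, w6}): φ is false.
  w6 (successors {w2}): φ is false.
  w7 (successors {w1, w2, w3, w8}): φ is false.
  w8 (successors {w2, w6, w8}): φ is false.
  w9 (successors {w0, w3, w5, w9}): φ is false.
For instance, at w8:
  At w8: \Box \Box ((p \lor r) \lor r) requires \Box ((p \lor r) \lor r) at every successor {w2, w6, w8}.
    \Box ((p \lor r) \lor r) fails at w2, so \Box \Box ((p \lor r) \lor r) is false at w8.
      At w2: \Box ((p \lor r) \lor r) requires (p \lor r) \lor r at every successor {w7, w9}.
        (p \lor r) \lor r fails at w7, so \Box ((p \lor r) \lor r) is false at w2.
Satisfying worlds: {w0}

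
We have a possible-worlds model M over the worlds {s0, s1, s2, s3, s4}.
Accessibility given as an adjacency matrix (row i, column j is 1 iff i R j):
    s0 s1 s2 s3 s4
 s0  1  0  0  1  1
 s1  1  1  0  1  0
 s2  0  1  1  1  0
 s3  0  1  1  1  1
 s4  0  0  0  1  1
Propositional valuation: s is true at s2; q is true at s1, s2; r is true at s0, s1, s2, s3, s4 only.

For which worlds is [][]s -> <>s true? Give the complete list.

Recall that []ψ holds at a world iff ψ holds at every accessible world, and <>ψ holds iff ψ holds at some accessible world.
Let φ = [][]s -> <>s. Evaluate φ at each world:
  s0 (successors {s0, s3, s4}): φ is true.
  s1 (successors {s0, s1, s3}): φ is true.
  s2 (successors {s1, s2, s3}): φ is true.
  s3 (successors {s1, s2, s3, s4}): φ is true.
  s4 (successors {s3, s4}): φ is true.
For instance, at s3:
  At s3: [][]s is false, <>s is true, so [][]s -> <>s is true.
    At s3: [][]s requires []s at every successor {s1, s2, s3, s4}.
      []s fails at s1, so [][]s is false at s3.
    At s3: <>s requires s at some successor in {s1, s2, s3, s4}.
      s holds at s2, so <>s is true at s3.
Satisfying worlds: {s0, s1, s2, s3, s4}

s0, s1, s2, s3, s4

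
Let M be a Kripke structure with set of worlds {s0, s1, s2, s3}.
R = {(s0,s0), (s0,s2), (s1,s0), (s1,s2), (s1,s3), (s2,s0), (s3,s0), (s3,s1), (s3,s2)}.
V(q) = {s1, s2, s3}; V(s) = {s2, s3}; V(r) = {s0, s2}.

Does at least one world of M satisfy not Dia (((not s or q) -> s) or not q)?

Recall that Dia ψ holds at a world iff ψ holds at some accessible world.
Let φ = not Dia (((not s or q) -> s) or not q). Evaluate φ at each world:
  s0 (successors {s0, s2}): φ is false.
  s1 (successors {s0, s2, s3}): φ is false.
  s2 (successors {s0}): φ is false.
  s3 (successors {s0, s1, s2}): φ is false.
For instance, at s0:
  At s0: Dia (((not s or q) -> s) or not q) is true, so not Dia (((not s or q) -> s) or not q) is false.
    At s0: Dia (((not s or q) -> s) or not q) requires ((not s or q) -> s) or not q at some successor in {s0, s2}.
      ((not s or q) -> s) or not q holds at s0, so Dia (((not s or q) -> s) or not q) is true at s0.

No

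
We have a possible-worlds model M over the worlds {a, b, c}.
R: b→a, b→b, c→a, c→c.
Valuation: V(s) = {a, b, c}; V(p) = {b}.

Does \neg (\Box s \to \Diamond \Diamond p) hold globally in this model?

No

Let φ = \neg (\Box s \to \Diamond \Diamond p). Evaluate φ at each world:
  a (successors ∅): φ is true.
  b (successors {a, b}): φ is false.
  c (successors {a, c}): φ is true.
Detail at b (counterexample):
  At b: \Box s \to \Diamond \Diamond p is true, so \neg (\Box s \to \Diamond \Diamond p) is false.
    At b: \Box s is true, \Diamond \Diamond p is true, so \Box s \to \Diamond \Diamond p is true.
      At b: \Box s requires s at every successor {a, b}.
        At a: s is true.
        At b: s is true.
      So \Box s is true at b.
      At b: \Diamond \Diamond p requires \Diamond p at some successor in {a, b}.
        \Diamond p holds at b, so \Diamond \Diamond p is true at b.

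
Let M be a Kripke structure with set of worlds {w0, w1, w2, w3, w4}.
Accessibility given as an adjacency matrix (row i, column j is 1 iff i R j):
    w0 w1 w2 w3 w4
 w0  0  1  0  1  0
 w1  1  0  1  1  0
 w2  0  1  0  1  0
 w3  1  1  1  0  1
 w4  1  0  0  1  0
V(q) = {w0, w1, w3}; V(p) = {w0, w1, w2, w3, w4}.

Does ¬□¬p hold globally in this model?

Yes

Let φ = ¬□¬p. Evaluate φ at each world:
  w0 (successors {w1, w3}): φ is true.
  w1 (successors {w0, w2, w3}): φ is true.
  w2 (successors {w1, w3}): φ is true.
  w3 (successors {w0, w1, w2, w4}): φ is true.
  w4 (successors {w0, w3}): φ is true.
For instance, at w0:
  At w0: □¬p is false, so ¬□¬p is true.
    At w0: □¬p requires ¬p at every successor {w1, w3}.
      ¬p fails at w1, so □¬p is false at w0.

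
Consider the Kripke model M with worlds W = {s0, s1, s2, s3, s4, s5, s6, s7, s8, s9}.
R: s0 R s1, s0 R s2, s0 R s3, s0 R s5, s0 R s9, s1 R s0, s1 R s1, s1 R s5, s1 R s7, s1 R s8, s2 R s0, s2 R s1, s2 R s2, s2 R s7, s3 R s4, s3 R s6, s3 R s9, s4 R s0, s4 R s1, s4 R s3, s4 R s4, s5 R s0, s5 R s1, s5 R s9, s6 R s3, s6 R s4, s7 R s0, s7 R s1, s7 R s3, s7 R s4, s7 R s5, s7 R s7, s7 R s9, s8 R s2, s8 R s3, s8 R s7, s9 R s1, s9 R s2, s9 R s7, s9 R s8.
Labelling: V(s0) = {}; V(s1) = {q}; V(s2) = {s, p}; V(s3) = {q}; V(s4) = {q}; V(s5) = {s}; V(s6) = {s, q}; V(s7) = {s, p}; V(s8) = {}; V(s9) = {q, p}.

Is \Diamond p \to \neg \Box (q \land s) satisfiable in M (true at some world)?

Recall that \Box ψ holds at a world iff ψ holds at every accessible world, and \Diamond ψ holds iff ψ holds at some accessible world.
Let φ = \Diamond p \to \neg \Box (q \land s). Evaluate φ at each world:
  s0 (successors {s1, s2, s3, s5, s9}): φ is true.
  s1 (successors {s0, s1, s5, s7, s8}): φ is true.
  s2 (successors {s0, s1, s2, s7}): φ is true.
  s3 (successors {s4, s6, s9}): φ is true.
  s4 (successors {s0, s1, s3, s4}): φ is true.
  s5 (successors {s0, s1, s9}): φ is true.
  s6 (successors {s3, s4}): φ is true.
  s7 (successors {s0, s1, s3, s4, s5, s7, s9}): φ is true.
  s8 (successors {s2, s3, s7}): φ is true.
  s9 (successors {s1, s2, s7, s8}): φ is true.
Detail at s0 (witness):
  At s0: \Diamond p is true, \neg \Box (q \land s) is true, so \Diamond p \to \neg \Box (q \land s) is true.
    At s0: \Diamond p requires p at some successor in {s1, s2, s3, s5, s9}.
      p holds at s2, so \Diamond p is true at s0.
    At s0: \Box (q \land s) is false, so \neg \Box (q \land s) is true.
      At s0: \Box (q \land s) requires q \land s at every successor {s1, s2, s3, s5, s9}.
        q \land s fails at s1, so \Box (q \land s) is false at s0.

Yes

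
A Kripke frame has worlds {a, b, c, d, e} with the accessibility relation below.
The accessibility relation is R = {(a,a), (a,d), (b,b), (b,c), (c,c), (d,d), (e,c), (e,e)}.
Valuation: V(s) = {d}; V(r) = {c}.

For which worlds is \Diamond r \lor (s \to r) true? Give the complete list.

Let φ = \Diamond r \lor (s \to r). Evaluate φ at each world:
  a (successors {a, d}): φ is true.
  b (successors {b, c}): φ is true.
  c (successors {c}): φ is true.
  d (successors {d}): φ is false.
  e (successors {c, e}): φ is true.
For instance, at e:
  At e: \Diamond r is true, s \to r is true, so \Diamond r \lor (s \to r) is true.
    At e: \Diamond r requires r at some successor in {c, e}.
      r holds at c, so \Diamond r is true at e.
Satisfying worlds: {a, b, c, e}

a, b, c, e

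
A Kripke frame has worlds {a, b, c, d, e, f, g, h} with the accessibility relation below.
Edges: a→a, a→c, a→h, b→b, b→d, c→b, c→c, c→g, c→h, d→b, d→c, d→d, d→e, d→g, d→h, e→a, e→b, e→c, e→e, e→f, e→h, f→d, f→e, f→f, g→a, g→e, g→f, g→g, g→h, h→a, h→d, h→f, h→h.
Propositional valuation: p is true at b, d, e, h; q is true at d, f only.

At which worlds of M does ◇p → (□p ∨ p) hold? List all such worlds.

b, d, e, h

Let φ = ◇p → (□p ∨ p). Evaluate φ at each world:
  a (successors {a, c, h}): φ is false.
  b (successors {b, d}): φ is true.
  c (successors {b, c, g, h}): φ is false.
  d (successors {b, c, d, e, g, h}): φ is true.
  e (successors {a, b, c, e, f, h}): φ is true.
  f (successors {d, e, f}): φ is false.
  g (successors {a, e, f, g, h}): φ is false.
  h (successors {a, d, f, h}): φ is true.
For instance, at h:
  At h: ◇p is true, □p ∨ p is true, so ◇p → (□p ∨ p) is true.
    At h: ◇p requires p at some successor in {a, d, f, h}.
      p holds at d, so ◇p is true at h.
    At h: □p is false, p is true, so □p ∨ p is true.
      At h: □p requires p at every successor {a, d, f, h}.
        p fails at a, so □p is false at h.
Satisfying worlds: {b, d, e, h}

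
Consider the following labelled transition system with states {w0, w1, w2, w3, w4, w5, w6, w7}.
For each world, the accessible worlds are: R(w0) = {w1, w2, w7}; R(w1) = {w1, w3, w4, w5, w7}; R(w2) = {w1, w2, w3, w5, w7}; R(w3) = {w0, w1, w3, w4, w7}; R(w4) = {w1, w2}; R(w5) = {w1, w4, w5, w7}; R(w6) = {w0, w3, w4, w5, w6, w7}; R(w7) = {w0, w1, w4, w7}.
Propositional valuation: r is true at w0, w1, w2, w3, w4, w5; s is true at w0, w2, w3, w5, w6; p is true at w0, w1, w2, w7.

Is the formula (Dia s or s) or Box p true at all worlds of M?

Yes

Recall that Box ψ holds at a world iff ψ holds at every accessible world, and Dia ψ holds iff ψ holds at some accessible world.
Let φ = (Dia s or s) or Box p. Evaluate φ at each world:
  w0 (successors {w1, w2, w7}): φ is true.
  w1 (successors {w1, w3, w4, w5, w7}): φ is true.
  w2 (successors {w1, w2, w3, w5, w7}): φ is true.
  w3 (successors {w0, w1, w3, w4, w7}): φ is true.
  w4 (successors {w1, w2}): φ is true.
  w5 (successors {w1, w4, w5, w7}): φ is true.
  w6 (successors {w0, w3, w4, w5, w6, w7}): φ is true.
  w7 (successors {w0, w1, w4, w7}): φ is true.
For instance, at w3:
  At w3: Dia s or s is true, Box p is false, so (Dia s or s) or Box p is true.
    At w3: Dia s is true, s is true, so Dia s or s is true.
      At w3: Dia s requires s at some successor in {w0, w1, w3, w4, w7}.
        s holds at w0, so Dia s is true at w3.
    At w3: Box p requires p at every successor {w0, w1, w3, w4, w7}.
      p fails at w3, so Box p is false at w3.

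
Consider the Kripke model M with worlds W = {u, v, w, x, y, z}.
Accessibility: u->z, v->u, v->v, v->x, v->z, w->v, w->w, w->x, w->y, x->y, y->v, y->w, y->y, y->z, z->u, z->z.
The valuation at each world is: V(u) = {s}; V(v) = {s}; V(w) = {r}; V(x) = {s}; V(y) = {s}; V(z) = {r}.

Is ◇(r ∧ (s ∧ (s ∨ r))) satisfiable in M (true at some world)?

No

Let φ = ◇(r ∧ (s ∧ (s ∨ r))). Evaluate φ at each world:
  u (successors {z}): φ is false.
  v (successors {u, v, x, z}): φ is false.
  w (successors {v, w, x, y}): φ is false.
  x (successors {y}): φ is false.
  y (successors {v, w, y, z}): φ is false.
  z (successors {u, z}): φ is false.
For instance, at y:
  At y: ◇(r ∧ (s ∧ (s ∨ r))) requires r ∧ (s ∧ (s ∨ r)) at some successor in {v, w, y, z}.
    At v: r ∧ (s ∧ (s ∨ r)) is false.
    At w: r ∧ (s ∧ (s ∨ r)) is false.
    At y: r ∧ (s ∧ (s ∨ r)) is false.
    At z: r ∧ (s ∧ (s ∨ r)) is false.
  So ◇(r ∧ (s ∧ (s ∨ r))) is false at y.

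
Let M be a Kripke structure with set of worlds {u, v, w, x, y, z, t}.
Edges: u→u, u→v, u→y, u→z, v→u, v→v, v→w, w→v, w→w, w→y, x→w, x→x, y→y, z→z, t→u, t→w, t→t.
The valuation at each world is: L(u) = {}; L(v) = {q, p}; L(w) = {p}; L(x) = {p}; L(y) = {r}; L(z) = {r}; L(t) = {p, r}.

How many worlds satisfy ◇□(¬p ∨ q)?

Let φ = ◇□(¬p ∨ q). Evaluate φ at each world:
  u (successors {u, v, y, z}): φ is true.
  v (successors {u, v, w}): φ is true.
  w (successors {v, w, y}): φ is true.
  x (successors {w, x}): φ is false.
  y (successors {y}): φ is true.
  z (successors {z}): φ is true.
  t (successors {u, w, t}): φ is true.
For instance, at t:
  At t: ◇□(¬p ∨ q) requires □(¬p ∨ q) at some successor in {u, w, t}.
    □(¬p ∨ q) holds at u, so ◇□(¬p ∨ q) is true at t.
      At u: □(¬p ∨ q) requires ¬p ∨ q at every successor {u, v, y, z}.
        At u: ¬p ∨ q is true.
        At v: ¬p ∨ q is true.
        At y: ¬p ∨ q is true.
        At z: ¬p ∨ q is true.
      So □(¬p ∨ q) is true at u.
Satisfying worlds: {u, v, w, y, z, t}

6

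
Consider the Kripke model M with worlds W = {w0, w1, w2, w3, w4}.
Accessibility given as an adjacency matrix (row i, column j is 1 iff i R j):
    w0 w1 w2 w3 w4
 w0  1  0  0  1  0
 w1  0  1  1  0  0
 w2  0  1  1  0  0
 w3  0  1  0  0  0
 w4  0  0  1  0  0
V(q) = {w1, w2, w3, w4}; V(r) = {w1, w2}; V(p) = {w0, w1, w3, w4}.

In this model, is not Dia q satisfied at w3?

No

Recall that Dia ψ holds at a world iff ψ holds at some accessible world.
At w3: Dia q is true, so not Dia q is false.
  At w3: Dia q requires q at some successor in {w1}.
    q holds at w1, so Dia q is true at w3.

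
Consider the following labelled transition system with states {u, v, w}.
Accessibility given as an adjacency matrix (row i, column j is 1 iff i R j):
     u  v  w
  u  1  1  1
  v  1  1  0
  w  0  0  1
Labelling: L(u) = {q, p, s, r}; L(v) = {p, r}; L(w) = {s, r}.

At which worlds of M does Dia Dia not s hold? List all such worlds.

u, v

Recall that Dia ψ holds at a world iff ψ holds at some accessible world.
Let φ = Dia Dia not s. Evaluate φ at each world:
  u (successors {u, v, w}): φ is true.
  v (successors {u, v}): φ is true.
  w (successors {w}): φ is false.
For instance, at w:
  At w: Dia Dia not s requires Dia not s at some successor in {w}.
    At w: Dia not s is false.
  So Dia Dia not s is false at w.
Satisfying worlds: {u, v}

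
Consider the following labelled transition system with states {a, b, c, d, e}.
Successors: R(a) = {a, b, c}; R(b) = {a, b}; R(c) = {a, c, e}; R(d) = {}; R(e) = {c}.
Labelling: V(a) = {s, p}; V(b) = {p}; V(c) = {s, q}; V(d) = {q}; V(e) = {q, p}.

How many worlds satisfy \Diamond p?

Let φ = \Diamond p. Evaluate φ at each world:
  a (successors {a, b, c}): φ is true.
  b (successors {a, b}): φ is true.
  c (successors {a, c, e}): φ is true.
  d (successors ∅): φ is false.
  e (successors {c}): φ is false.
For instance, at e:
  At e: \Diamond p requires p at some successor in {c}.
    At c: p is false.
  So \Diamond p is false at e.
Satisfying worlds: {a, b, c}

3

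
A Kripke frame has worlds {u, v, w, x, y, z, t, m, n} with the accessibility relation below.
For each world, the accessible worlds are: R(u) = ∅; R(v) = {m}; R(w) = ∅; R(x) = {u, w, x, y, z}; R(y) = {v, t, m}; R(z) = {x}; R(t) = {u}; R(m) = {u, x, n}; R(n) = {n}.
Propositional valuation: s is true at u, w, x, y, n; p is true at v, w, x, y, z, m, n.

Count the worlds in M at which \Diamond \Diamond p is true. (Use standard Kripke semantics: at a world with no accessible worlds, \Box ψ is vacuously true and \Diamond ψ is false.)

6

Let φ = \Diamond \Diamond p. Evaluate φ at each world:
  u (successors ∅): φ is false.
  v (successors {m}): φ is true.
  w (successors ∅): φ is false.
  x (successors {u, w, x, y, z}): φ is true.
  y (successors {v, t, m}): φ is true.
  z (successors {x}): φ is true.
  t (successors {u}): φ is false.
  m (successors {u, x, n}): φ is true.
  n (successors {n}): φ is true.
For instance, at y:
  At y: \Diamond \Diamond p requires \Diamond p at some successor in {v, t, m}.
    \Diamond p holds at v, so \Diamond \Diamond p is true at y.
      At v: \Diamond p requires p at some successor in {m}.
        p holds at m, so \Diamond p is true at v.
Satisfying worlds: {v, x, y, z, m, n}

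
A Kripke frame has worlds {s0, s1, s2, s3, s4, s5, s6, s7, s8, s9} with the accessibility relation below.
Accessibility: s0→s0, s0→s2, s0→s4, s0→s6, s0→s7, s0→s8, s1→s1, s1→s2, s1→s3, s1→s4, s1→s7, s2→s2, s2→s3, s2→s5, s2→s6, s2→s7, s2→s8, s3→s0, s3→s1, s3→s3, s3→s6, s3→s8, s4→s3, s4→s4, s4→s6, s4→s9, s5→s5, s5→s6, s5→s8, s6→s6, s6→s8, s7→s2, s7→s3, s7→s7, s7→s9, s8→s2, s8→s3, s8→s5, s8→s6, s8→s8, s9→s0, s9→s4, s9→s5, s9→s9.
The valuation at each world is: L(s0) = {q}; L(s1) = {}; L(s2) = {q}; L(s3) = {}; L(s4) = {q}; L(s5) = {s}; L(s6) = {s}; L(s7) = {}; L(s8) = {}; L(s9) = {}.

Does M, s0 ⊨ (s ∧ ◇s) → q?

At s0: s ∧ ◇s is false, q is true, so (s ∧ ◇s) → q is true.
  At s0: s is false, ◇s is true, so s ∧ ◇s is false.
    At s0: ◇s requires s at some successor in {s0, s2, s4, s6, s7, s8}.
      s holds at s6, so ◇s is true at s0.

Yes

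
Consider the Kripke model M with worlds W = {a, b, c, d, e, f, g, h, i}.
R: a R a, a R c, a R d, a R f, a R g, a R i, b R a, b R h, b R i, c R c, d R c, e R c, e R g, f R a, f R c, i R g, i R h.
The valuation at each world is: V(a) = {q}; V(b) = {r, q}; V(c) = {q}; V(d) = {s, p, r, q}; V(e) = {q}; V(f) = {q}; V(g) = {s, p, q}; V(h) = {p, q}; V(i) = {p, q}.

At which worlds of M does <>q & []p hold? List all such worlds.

i

Let φ = <>q & []p. Evaluate φ at each world:
  a (successors {a, c, d, f, g, i}): φ is false.
  b (successors {a, h, i}): φ is false.
  c (successors {c}): φ is false.
  d (successors {c}): φ is false.
  e (successors {c, g}): φ is false.
  f (successors {a, c}): φ is false.
  g (successors ∅): φ is false.
  h (successors ∅): φ is false.
  i (successors {g, h}): φ is true.
For instance, at a:
  At a: <>q is true, []p is false, so <>q & []p is false.
    At a: <>q requires q at some successor in {a, c, d, f, g, i}.
      q holds at a, so <>q is true at a.
    At a: []p requires p at every successor {a, c, d, f, g, i}.
      p fails at a, so []p is false at a.
Satisfying worlds: {i}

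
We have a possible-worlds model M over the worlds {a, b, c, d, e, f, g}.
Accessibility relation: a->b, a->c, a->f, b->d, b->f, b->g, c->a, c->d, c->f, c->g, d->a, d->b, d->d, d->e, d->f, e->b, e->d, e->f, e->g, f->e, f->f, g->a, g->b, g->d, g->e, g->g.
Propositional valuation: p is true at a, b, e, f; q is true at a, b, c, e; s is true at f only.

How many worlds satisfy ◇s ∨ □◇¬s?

Recall that □ψ holds at a world iff ψ holds at every accessible world, and ◇ψ holds iff ψ holds at some accessible world.
Let φ = ◇s ∨ □◇¬s. Evaluate φ at each world:
  a (successors {b, c, f}): φ is true.
  b (successors {d, f, g}): φ is true.
  c (successors {a, d, f, g}): φ is true.
  d (successors {a, b, d, e, f}): φ is true.
  e (successors {b, d, f, g}): φ is true.
  f (successors {e, f}): φ is true.
  g (successors {a, b, d, e, g}): φ is true.
For instance, at b:
  At b: ◇s is true, □◇¬s is true, so ◇s ∨ □◇¬s is true.
    At b: ◇s requires s at some successor in {d, f, g}.
      s holds at f, so ◇s is true at b.
    At b: □◇¬s requires ◇¬s at every successor {d, f, g}.
      At d: ◇¬s is true.
      At f: ◇¬s is true.
      At g: ◇¬s is true.
    So □◇¬s is true at b.
Satisfying worlds: {a, b, c, d, e, f, g}

7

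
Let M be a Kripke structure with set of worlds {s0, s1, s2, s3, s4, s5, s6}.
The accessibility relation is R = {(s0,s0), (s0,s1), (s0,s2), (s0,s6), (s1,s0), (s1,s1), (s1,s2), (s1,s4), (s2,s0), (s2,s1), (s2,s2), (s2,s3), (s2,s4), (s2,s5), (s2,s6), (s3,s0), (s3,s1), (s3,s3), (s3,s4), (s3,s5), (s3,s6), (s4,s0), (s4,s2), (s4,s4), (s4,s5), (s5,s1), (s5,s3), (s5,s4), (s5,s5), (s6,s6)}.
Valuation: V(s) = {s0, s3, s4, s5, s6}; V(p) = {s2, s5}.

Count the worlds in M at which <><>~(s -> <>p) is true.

7

Recall that <>ψ holds at a world iff ψ holds at some accessible world.
Let φ = <><>~(s -> <>p). Evaluate φ at each world:
  s0 (successors {s0, s1, s2, s6}): φ is true.
  s1 (successors {s0, s1, s2, s4}): φ is true.
  s2 (successors {s0, s1, s2, s3, s4, s5, s6}): φ is true.
  s3 (successors {s0, s1, s3, s4, s5, s6}): φ is true.
  s4 (successors {s0, s2, s4, s5}): φ is true.
  s5 (successors {s1, s3, s4, s5}): φ is true.
  s6 (successors {s6}): φ is true.
For instance, at s0:
  At s0: <><>~(s -> <>p) requires <>~(s -> <>p) at some successor in {s0, s1, s2, s6}.
    <>~(s -> <>p) holds at s0, so <><>~(s -> <>p) is true at s0.
      At s0: <>~(s -> <>p) requires ~(s -> <>p) at some successor in {s0, s1, s2, s6}.
        ~(s -> <>p) holds at s6, so <>~(s -> <>p) is true at s0.
Satisfying worlds: {s0, s1, s2, s3, s4, s5, s6}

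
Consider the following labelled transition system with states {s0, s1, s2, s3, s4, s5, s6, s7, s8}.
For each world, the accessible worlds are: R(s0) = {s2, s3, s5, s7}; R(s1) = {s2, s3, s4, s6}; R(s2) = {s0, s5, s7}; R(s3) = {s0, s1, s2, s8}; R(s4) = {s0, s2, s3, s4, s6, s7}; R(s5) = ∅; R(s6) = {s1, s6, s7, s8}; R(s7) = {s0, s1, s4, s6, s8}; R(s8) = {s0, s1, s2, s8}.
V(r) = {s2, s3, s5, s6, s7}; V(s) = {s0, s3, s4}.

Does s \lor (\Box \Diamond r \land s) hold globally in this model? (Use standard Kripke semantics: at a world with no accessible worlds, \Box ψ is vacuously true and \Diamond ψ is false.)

No

Let φ = s \lor (\Box \Diamond r \land s). Evaluate φ at each world:
  s0 (successors {s2, s3, s5, s7}): φ is true.
  s1 (successors {s2, s3, s4, s6}): φ is false.
  s2 (successors {s0, s5, s7}): φ is false.
  s3 (successors {s0, s1, s2, s8}): φ is true.
  s4 (successors {s0, s2, s3, s4, s6, s7}): φ is true.
  s5 (successors ∅): φ is false.
  s6 (successors {s1, s6, s7, s8}): φ is false.
  s7 (successors {s0, s1, s4, s6, s8}): φ is false.
  s8 (successors {s0, s1, s2, s8}): φ is false.
Detail at s1 (counterexample):
  At s1: s is false, \Box \Diamond r \land s is false, so s \lor (\Box \Diamond r \land s) is false.
    At s1: \Box \Diamond r is true, s is false, so \Box \Diamond r \land s is false.
      At s1: \Box \Diamond r requires \Diamond r at every successor {s2, s3, s4, s6}.
        At s2: \Diamond r is true.
        At s3: \Diamond r is true.
        At s4: \Diamond r is true.
        At s6: \Diamond r is true.
      So \Box \Diamond r is true at s1.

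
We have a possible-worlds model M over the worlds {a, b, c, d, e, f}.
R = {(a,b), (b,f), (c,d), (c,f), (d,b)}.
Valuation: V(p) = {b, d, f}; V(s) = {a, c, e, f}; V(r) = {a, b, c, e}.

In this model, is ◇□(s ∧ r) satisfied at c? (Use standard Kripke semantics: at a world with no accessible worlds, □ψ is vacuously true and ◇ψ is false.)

Recall that □ψ holds at a world iff ψ holds at every accessible world, and ◇ψ holds iff ψ holds at some accessible world.
At c: ◇□(s ∧ r) requires □(s ∧ r) at some successor in {d, f}.
  □(s ∧ r) holds at f, so ◇□(s ∧ r) is true at c.
    At f: no accessible worlds, so □(s ∧ r) holds vacuously.

Yes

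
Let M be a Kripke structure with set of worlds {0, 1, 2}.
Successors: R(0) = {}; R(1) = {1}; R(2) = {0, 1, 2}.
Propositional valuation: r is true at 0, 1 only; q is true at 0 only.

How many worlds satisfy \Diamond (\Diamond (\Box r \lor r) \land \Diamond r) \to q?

Recall that \Box ψ holds at a world iff ψ holds at every accessible world, and \Diamond ψ holds iff ψ holds at some accessible world.
Let φ = \Diamond (\Diamond (\Box r \lor r) \land \Diamond r) \to q. Evaluate φ at each world:
  0 (successors ∅): φ is true.
  1 (successors {1}): φ is false.
  2 (successors {0, 1, 2}): φ is false.
For instance, at 1:
  At 1: \Diamond (\Diamond (\Box r \lor r) \land \Diamond r) is true, q is false, so \Diamond (\Diamond (\Box r \lor r) \land \Diamond r) \to q is false.
    At 1: \Diamond (\Diamond (\Box r \lor r) \land \Diamond r) requires \Diamond (\Box r \lor r) \land \Diamond r at some successor in {1}.
      \Diamond (\Box r \lor r) \land \Diamond r holds at 1, so \Diamond (\Diamond (\Box r \lor r) \land \Diamond r) is true at 1.
Satisfying worlds: {0}

1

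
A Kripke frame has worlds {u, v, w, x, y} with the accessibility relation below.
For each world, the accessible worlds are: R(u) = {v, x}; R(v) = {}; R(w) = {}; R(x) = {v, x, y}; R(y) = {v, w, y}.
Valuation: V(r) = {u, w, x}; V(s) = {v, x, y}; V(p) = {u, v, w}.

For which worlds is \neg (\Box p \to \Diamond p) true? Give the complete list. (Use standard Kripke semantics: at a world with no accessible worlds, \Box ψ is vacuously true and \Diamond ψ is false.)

Let φ = \neg (\Box p \to \Diamond p). Evaluate φ at each world:
  u (successors {v, x}): φ is false.
  v (successors ∅): φ is true.
  w (successors ∅): φ is true.
  x (successors {v, x, y}): φ is false.
  y (successors {v, w, y}): φ is false.
For instance, at u:
  At u: \Box p \to \Diamond p is true, so \neg (\Box p \to \Diamond p) is false.
    At u: \Box p is false, \Diamond p is true, so \Box p \to \Diamond p is true.
      At u: \Box p requires p at every successor {v, x}.
        p fails at x, so \Box p is false at u.
      At u: \Diamond p requires p at some successor in {v, x}.
        p holds at v, so \Diamond p is true at u.
Satisfying worlds: {v, w}

v, w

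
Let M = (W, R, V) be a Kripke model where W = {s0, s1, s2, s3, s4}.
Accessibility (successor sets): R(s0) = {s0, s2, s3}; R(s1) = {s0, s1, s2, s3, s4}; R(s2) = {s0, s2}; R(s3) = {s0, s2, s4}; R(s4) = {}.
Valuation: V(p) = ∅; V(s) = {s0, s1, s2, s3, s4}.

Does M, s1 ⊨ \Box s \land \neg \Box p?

At s1: \Box s is true, \neg \Box p is true, so \Box s \land \neg \Box p is true.
  At s1: \Box s requires s at every successor {s0, s1, s2, s3, s4}.
    At s0: s is true.
    At s1: s is true.
    At s2: s is true.
    At s3: s is true.
    At s4: s is true.
  So \Box s is true at s1.
  At s1: \Box p is false, so \neg \Box p is true.
    At s1: \Box p requires p at every successor {s0, s1, s2, s3, s4}.
      p fails at s0, so \Box p is false at s1.

Yes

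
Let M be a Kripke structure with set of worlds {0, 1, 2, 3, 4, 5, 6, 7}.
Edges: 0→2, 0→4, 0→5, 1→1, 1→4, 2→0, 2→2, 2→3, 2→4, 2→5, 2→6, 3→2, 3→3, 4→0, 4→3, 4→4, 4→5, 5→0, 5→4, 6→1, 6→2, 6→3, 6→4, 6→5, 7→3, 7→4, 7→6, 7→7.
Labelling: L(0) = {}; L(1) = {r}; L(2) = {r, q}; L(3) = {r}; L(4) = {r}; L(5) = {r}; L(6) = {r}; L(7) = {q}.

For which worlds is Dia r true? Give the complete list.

Let φ = Dia r. Evaluate φ at each world:
  0 (successors {2, 4, 5}): φ is true.
  1 (successors {1, 4}): φ is true.
  2 (successors {0, 2, 3, 4, 5, 6}): φ is true.
  3 (successors {2, 3}): φ is true.
  4 (successors {0, 3, 4, 5}): φ is true.
  5 (successors {0, 4}): φ is true.
  6 (successors {1, 2, 3, 4, 5}): φ is true.
  7 (successors {3, 4, 6, 7}): φ is true.
For instance, at 5:
  At 5: Dia r requires r at some successor in {0, 4}.
    r holds at 4, so Dia r is true at 5.
Satisfying worlds: {0, 1, 2, 3, 4, 5, 6, 7}

0, 1, 2, 3, 4, 5, 6, 7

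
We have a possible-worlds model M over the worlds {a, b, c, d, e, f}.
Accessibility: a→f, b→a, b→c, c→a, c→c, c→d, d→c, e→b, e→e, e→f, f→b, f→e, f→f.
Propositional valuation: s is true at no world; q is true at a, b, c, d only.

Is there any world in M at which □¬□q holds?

Let φ = □¬□q. Evaluate φ at each world:
  a (successors {f}): φ is true.
  b (successors {a, c}): φ is false.
  c (successors {a, c, d}): φ is false.
  d (successors {c}): φ is false.
  e (successors {b, e, f}): φ is false.
  f (successors {b, e, f}): φ is false.
Detail at a (witness):
  At a: □¬□q requires ¬□q at every successor {f}.
      At f: □q is false, so ¬□q is true.
  So □¬□q is true at a.

Yes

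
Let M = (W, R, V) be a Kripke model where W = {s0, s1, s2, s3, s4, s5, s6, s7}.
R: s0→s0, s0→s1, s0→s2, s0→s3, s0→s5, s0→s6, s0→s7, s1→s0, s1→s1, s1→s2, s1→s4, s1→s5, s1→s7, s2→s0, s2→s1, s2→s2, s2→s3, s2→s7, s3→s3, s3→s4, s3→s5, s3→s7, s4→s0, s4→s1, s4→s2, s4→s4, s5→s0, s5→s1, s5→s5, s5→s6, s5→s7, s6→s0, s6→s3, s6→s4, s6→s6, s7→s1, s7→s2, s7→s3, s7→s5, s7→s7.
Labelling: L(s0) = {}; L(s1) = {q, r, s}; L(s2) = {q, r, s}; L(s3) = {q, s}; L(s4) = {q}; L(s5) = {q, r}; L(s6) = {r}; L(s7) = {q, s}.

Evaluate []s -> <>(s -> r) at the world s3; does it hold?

At s3: []s is false, <>(s -> r) is true, so []s -> <>(s -> r) is true.
  At s3: []s requires s at every successor {s3, s4, s5, s7}.
    s fails at s4, so []s is false at s3.
  At s3: <>(s -> r) requires s -> r at some successor in {s3, s4, s5, s7}.
    s -> r holds at s4, so <>(s -> r) is true at s3.

Yes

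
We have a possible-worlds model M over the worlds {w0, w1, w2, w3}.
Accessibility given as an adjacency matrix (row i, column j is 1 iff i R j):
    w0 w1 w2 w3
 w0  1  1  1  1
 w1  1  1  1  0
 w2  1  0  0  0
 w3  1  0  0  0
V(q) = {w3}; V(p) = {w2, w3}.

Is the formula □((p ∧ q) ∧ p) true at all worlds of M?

No

Recall that □ψ holds at a world iff ψ holds at every accessible world, and ◇ψ holds iff ψ holds at some accessible world.
Let φ = □((p ∧ q) ∧ p). Evaluate φ at each world:
  w0 (successors {w0, w1, w2, w3}): φ is false.
  w1 (successors {w0, w1, w2}): φ is false.
  w2 (successors {w0}): φ is false.
  w3 (successors {w0}): φ is false.
Detail at w0 (counterexample):
  At w0: □((p ∧ q) ∧ p) requires (p ∧ q) ∧ p at every successor {w0, w1, w2, w3}.
    (p ∧ q) ∧ p fails at w0, so □((p ∧ q) ∧ p) is false at w0.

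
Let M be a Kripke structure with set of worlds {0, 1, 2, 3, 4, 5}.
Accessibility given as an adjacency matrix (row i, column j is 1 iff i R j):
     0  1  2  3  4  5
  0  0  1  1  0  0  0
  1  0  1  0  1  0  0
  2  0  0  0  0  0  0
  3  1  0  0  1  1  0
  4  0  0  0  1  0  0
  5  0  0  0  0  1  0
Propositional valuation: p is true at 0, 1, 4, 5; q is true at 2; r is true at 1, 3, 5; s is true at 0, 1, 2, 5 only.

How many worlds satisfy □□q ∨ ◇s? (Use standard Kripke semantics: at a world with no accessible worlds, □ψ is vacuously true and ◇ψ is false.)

Recall that □ψ holds at a world iff ψ holds at every accessible world, and ◇ψ holds iff ψ holds at some accessible world.
Let φ = □□q ∨ ◇s. Evaluate φ at each world:
  0 (successors {1, 2}): φ is true.
  1 (successors {1, 3}): φ is true.
  2 (successors ∅): φ is true.
  3 (successors {0, 3, 4}): φ is true.
  4 (successors {3}): φ is false.
  5 (successors {4}): φ is false.
For instance, at 5:
  At 5: □□q is false, ◇s is false, so □□q ∨ ◇s is false.
    At 5: □□q requires □q at every successor {4}.
      □q fails at 4, so □□q is false at 5.
    At 5: ◇s requires s at some successor in {4}.
      At 4: s is false.
    So ◇s is false at 5.
Satisfying worlds: {0, 1, 2, 3}

4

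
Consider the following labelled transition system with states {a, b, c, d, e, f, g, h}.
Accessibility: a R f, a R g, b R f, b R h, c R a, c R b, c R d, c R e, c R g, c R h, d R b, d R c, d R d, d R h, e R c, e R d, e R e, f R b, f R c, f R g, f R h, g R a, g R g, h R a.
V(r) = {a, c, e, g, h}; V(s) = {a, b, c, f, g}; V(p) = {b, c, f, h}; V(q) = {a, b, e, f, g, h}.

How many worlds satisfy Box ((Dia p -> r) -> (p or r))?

Let φ = Box ((Dia p -> r) -> (p or r)). Evaluate φ at each world:
  a (successors {f, g}): φ is true.
  b (successors {f, h}): φ is true.
  c (successors {a, b, d, e, g, h}): φ is true.
  d (successors {b, c, d, h}): φ is true.
  e (successors {c, d, e}): φ is true.
  f (successors {b, c, g, h}): φ is true.
  g (successors {a, g}): φ is true.
  h (successors {a}): φ is true.
For instance, at e:
  At e: Box ((Dia p -> r) -> (p or r)) requires (Dia p -> r) -> (p or r) at every successor {c, d, e}.
      At c: Dia p -> r is true, p or r is true, so (Dia p -> r) -> (p or r) is true.
      At d: Dia p -> r is false, p or r is false, so (Dia p -> r) -> (p or r) is true.
      At e: Dia p -> r is true, p or r is true, so (Dia p -> r) -> (p or r) is true.
  So Box ((Dia p -> r) -> (p or r)) is true at e.
Satisfying worlds: {a, b, c, d, e, f, g, h}

8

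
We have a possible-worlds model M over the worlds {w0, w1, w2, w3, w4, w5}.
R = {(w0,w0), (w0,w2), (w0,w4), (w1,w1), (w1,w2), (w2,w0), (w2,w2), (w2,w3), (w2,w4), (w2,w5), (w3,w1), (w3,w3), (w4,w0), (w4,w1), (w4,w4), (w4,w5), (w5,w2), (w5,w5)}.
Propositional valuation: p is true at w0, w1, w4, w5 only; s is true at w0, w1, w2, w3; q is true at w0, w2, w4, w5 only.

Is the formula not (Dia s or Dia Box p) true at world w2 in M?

No

At w2: Dia s or Dia Box p is true, so not (Dia s or Dia Box p) is false.
  At w2: Dia s is true, Dia Box p is true, so Dia s or Dia Box p is true.
    At w2: Dia s requires s at some successor in {w0, w2, w3, w4, w5}.
      s holds at w0, so Dia s is true at w2.
    At w2: Dia Box p requires Box p at some successor in {w0, w2, w3, w4, w5}.
      Box p holds at w4, so Dia Box p is true at w2.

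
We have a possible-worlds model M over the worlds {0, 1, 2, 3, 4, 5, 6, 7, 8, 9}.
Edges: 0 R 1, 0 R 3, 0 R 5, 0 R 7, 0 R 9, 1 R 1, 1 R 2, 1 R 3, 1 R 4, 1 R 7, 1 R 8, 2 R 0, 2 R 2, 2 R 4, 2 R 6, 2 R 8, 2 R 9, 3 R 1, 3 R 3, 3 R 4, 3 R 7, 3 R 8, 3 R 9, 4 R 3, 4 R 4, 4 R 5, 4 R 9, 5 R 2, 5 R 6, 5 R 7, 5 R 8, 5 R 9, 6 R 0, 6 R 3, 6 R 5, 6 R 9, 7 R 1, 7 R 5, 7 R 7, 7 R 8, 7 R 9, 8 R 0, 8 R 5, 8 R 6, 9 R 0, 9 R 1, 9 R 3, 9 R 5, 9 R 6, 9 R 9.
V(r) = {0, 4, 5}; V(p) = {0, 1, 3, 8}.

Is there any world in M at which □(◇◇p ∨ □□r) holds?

Let φ = □(◇◇p ∨ □□r). Evaluate φ at each world:
  0 (successors {1, 3, 5, 7, 9}): φ is true.
  1 (successors {1, 2, 3, 4, 7, 8}): φ is true.
  2 (successors {0, 2, 4, 6, 8, 9}): φ is true.
  3 (successors {1, 3, 4, 7, 8, 9}): φ is true.
  4 (successors {3, 4, 5, 9}): φ is true.
  5 (successors {2, 6, 7, 8, 9}): φ is true.
  6 (successors {0, 3, 5, 9}): φ is true.
  7 (successors {1, 5, 7, 8, 9}): φ is true.
  8 (successors {0, 5, 6}): φ is true.
  9 (successors {0, 1, 3, 5, 6, 9}): φ is true.
Detail at 0 (witness):
  At 0: □(◇◇p ∨ □□r) requires ◇◇p ∨ □□r at every successor {1, 3, 5, 7, 9}.
    At 1: ◇◇p ∨ □□r is true.
    At 3: ◇◇p ∨ □□r is true.
    At 5: ◇◇p ∨ □□r is true.
    At 7: ◇◇p ∨ □□r is true.
    At 9: ◇◇p ∨ □□r is true.
  So □(◇◇p ∨ □□r) is true at 0.

Yes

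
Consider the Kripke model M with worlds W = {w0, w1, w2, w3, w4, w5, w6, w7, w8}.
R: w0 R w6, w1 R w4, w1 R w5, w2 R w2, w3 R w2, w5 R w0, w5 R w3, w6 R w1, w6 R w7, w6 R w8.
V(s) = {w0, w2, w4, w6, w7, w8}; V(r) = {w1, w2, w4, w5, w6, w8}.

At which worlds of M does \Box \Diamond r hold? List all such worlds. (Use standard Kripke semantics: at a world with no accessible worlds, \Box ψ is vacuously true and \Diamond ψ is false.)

w0, w2, w3, w4, w5, w7, w8

Let φ = \Box \Diamond r. Evaluate φ at each world:
  w0 (successors {w6}): φ is true.
  w1 (successors {w4, w5}): φ is false.
  w2 (successors {w2}): φ is true.
  w3 (successors {w2}): φ is true.
  w4 (successors ∅): φ is true.
  w5 (successors {w0, w3}): φ is true.
  w6 (successors {w1, w7, w8}): φ is false.
  w7 (successors ∅): φ is true.
  w8 (successors ∅): φ is true.
For instance, at w3:
  At w3: \Box \Diamond r requires \Diamond r at every successor {w2}.
      At w2: \Diamond r requires r at some successor in {w2}.
        r holds at w2, so \Diamond r is true at w2.
  So \Box \Diamond r is true at w3.
Satisfying worlds: {w0, w2, w3, w4, w5, w7, w8}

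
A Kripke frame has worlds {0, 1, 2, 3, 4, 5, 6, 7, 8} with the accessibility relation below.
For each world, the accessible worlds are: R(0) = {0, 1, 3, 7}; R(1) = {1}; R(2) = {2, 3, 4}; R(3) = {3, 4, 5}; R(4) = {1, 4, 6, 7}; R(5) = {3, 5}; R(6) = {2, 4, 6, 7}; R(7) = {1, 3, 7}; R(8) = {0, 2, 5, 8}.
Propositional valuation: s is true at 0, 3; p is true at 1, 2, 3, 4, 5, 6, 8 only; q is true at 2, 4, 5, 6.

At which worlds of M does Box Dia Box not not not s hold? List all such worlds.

Recall that Box ψ holds at a world iff ψ holds at every accessible world, and Dia ψ holds iff ψ holds at some accessible world.
Let φ = Box Dia Box not not not s. Evaluate φ at each world:
  0 (successors {0, 1, 3, 7}): φ is true.
  1 (successors {1}): φ is true.
  2 (successors {2, 3, 4}): φ is true.
  3 (successors {3, 4, 5}): φ is false.
  4 (successors {1, 4, 6, 7}): φ is true.
  5 (successors {3, 5}): φ is false.
  6 (successors {2, 4, 6, 7}): φ is true.
  7 (successors {1, 3, 7}): φ is true.
  8 (successors {0, 2, 5, 8}): φ is false.
For instance, at 1:
  At 1: Box Dia Box not not not s requires Dia Box not not not s at every successor {1}.
      At 1: Dia Box not not not s requires Box not not not s at some successor in {1}.
        Box not not not s holds at 1, so Dia Box not not not s is true at 1.
  So Box Dia Box not not not s is true at 1.
Satisfying worlds: {0, 1, 2, 4, 6, 7}

0, 1, 2, 4, 6, 7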